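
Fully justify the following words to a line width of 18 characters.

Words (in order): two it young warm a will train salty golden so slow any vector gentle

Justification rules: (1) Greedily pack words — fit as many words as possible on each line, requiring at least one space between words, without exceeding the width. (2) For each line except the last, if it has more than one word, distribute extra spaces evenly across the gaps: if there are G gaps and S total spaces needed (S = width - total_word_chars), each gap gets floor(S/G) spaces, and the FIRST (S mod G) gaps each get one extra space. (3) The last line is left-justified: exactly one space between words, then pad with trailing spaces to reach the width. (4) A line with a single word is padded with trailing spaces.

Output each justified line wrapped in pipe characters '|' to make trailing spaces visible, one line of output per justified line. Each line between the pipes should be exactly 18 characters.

Line 1: ['two', 'it', 'young', 'warm'] (min_width=17, slack=1)
Line 2: ['a', 'will', 'train', 'salty'] (min_width=18, slack=0)
Line 3: ['golden', 'so', 'slow', 'any'] (min_width=18, slack=0)
Line 4: ['vector', 'gentle'] (min_width=13, slack=5)

Answer: |two  it young warm|
|a will train salty|
|golden so slow any|
|vector gentle     |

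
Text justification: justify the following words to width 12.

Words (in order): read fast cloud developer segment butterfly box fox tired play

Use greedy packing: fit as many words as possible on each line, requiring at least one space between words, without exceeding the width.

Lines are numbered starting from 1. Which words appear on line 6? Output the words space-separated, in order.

Line 1: ['read', 'fast'] (min_width=9, slack=3)
Line 2: ['cloud'] (min_width=5, slack=7)
Line 3: ['developer'] (min_width=9, slack=3)
Line 4: ['segment'] (min_width=7, slack=5)
Line 5: ['butterfly'] (min_width=9, slack=3)
Line 6: ['box', 'fox'] (min_width=7, slack=5)
Line 7: ['tired', 'play'] (min_width=10, slack=2)

Answer: box fox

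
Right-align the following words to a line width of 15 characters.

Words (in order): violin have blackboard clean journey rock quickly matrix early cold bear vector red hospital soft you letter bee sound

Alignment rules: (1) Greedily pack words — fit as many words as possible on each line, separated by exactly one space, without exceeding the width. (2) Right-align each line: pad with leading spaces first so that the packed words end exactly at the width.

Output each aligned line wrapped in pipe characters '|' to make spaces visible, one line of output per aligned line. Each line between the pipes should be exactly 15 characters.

Answer: |    violin have|
|     blackboard|
|  clean journey|
|   rock quickly|
|   matrix early|
|      cold bear|
|     vector red|
|  hospital soft|
| you letter bee|
|          sound|

Derivation:
Line 1: ['violin', 'have'] (min_width=11, slack=4)
Line 2: ['blackboard'] (min_width=10, slack=5)
Line 3: ['clean', 'journey'] (min_width=13, slack=2)
Line 4: ['rock', 'quickly'] (min_width=12, slack=3)
Line 5: ['matrix', 'early'] (min_width=12, slack=3)
Line 6: ['cold', 'bear'] (min_width=9, slack=6)
Line 7: ['vector', 'red'] (min_width=10, slack=5)
Line 8: ['hospital', 'soft'] (min_width=13, slack=2)
Line 9: ['you', 'letter', 'bee'] (min_width=14, slack=1)
Line 10: ['sound'] (min_width=5, slack=10)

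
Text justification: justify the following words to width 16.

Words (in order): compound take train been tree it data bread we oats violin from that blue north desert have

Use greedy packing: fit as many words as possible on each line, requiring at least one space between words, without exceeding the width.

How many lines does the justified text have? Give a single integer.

Line 1: ['compound', 'take'] (min_width=13, slack=3)
Line 2: ['train', 'been', 'tree'] (min_width=15, slack=1)
Line 3: ['it', 'data', 'bread', 'we'] (min_width=16, slack=0)
Line 4: ['oats', 'violin', 'from'] (min_width=16, slack=0)
Line 5: ['that', 'blue', 'north'] (min_width=15, slack=1)
Line 6: ['desert', 'have'] (min_width=11, slack=5)
Total lines: 6

Answer: 6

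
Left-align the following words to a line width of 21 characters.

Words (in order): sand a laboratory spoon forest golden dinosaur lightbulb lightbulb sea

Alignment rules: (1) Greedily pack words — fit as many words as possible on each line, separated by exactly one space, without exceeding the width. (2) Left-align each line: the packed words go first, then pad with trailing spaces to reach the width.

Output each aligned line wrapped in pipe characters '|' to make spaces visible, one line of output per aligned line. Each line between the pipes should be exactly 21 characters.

Answer: |sand a laboratory    |
|spoon forest golden  |
|dinosaur lightbulb   |
|lightbulb sea        |

Derivation:
Line 1: ['sand', 'a', 'laboratory'] (min_width=17, slack=4)
Line 2: ['spoon', 'forest', 'golden'] (min_width=19, slack=2)
Line 3: ['dinosaur', 'lightbulb'] (min_width=18, slack=3)
Line 4: ['lightbulb', 'sea'] (min_width=13, slack=8)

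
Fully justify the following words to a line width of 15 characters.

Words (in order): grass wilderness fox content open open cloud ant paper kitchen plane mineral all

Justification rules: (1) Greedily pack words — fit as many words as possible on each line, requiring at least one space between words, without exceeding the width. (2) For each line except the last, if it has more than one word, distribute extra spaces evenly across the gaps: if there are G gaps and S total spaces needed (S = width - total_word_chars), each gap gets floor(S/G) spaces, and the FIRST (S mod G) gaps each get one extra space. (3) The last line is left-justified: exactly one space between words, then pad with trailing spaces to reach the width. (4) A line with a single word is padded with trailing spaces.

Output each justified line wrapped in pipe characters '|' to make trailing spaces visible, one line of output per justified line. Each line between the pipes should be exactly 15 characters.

Line 1: ['grass'] (min_width=5, slack=10)
Line 2: ['wilderness', 'fox'] (min_width=14, slack=1)
Line 3: ['content', 'open'] (min_width=12, slack=3)
Line 4: ['open', 'cloud', 'ant'] (min_width=14, slack=1)
Line 5: ['paper', 'kitchen'] (min_width=13, slack=2)
Line 6: ['plane', 'mineral'] (min_width=13, slack=2)
Line 7: ['all'] (min_width=3, slack=12)

Answer: |grass          |
|wilderness  fox|
|content    open|
|open  cloud ant|
|paper   kitchen|
|plane   mineral|
|all            |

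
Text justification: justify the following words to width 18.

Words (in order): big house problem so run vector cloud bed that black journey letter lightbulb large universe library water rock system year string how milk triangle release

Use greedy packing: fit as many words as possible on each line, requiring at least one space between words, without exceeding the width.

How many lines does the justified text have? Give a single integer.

Line 1: ['big', 'house', 'problem'] (min_width=17, slack=1)
Line 2: ['so', 'run', 'vector'] (min_width=13, slack=5)
Line 3: ['cloud', 'bed', 'that'] (min_width=14, slack=4)
Line 4: ['black', 'journey'] (min_width=13, slack=5)
Line 5: ['letter', 'lightbulb'] (min_width=16, slack=2)
Line 6: ['large', 'universe'] (min_width=14, slack=4)
Line 7: ['library', 'water', 'rock'] (min_width=18, slack=0)
Line 8: ['system', 'year', 'string'] (min_width=18, slack=0)
Line 9: ['how', 'milk', 'triangle'] (min_width=17, slack=1)
Line 10: ['release'] (min_width=7, slack=11)
Total lines: 10

Answer: 10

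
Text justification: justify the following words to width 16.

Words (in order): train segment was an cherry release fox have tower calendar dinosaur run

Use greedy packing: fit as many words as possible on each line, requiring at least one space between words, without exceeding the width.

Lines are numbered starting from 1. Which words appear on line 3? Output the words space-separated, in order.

Line 1: ['train', 'segment'] (min_width=13, slack=3)
Line 2: ['was', 'an', 'cherry'] (min_width=13, slack=3)
Line 3: ['release', 'fox', 'have'] (min_width=16, slack=0)
Line 4: ['tower', 'calendar'] (min_width=14, slack=2)
Line 5: ['dinosaur', 'run'] (min_width=12, slack=4)

Answer: release fox have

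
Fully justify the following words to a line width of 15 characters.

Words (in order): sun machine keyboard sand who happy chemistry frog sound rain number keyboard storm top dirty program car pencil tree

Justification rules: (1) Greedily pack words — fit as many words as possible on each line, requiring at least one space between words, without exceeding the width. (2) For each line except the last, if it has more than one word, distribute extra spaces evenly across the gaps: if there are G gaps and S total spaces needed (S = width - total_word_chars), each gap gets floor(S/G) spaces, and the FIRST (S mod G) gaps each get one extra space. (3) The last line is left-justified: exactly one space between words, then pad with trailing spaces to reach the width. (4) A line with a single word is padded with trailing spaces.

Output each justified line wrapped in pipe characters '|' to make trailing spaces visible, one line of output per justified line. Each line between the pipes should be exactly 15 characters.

Answer: |sun     machine|
|keyboard   sand|
|who       happy|
|chemistry  frog|
|sound      rain|
|number keyboard|
|storm top dirty|
|program     car|
|pencil tree    |

Derivation:
Line 1: ['sun', 'machine'] (min_width=11, slack=4)
Line 2: ['keyboard', 'sand'] (min_width=13, slack=2)
Line 3: ['who', 'happy'] (min_width=9, slack=6)
Line 4: ['chemistry', 'frog'] (min_width=14, slack=1)
Line 5: ['sound', 'rain'] (min_width=10, slack=5)
Line 6: ['number', 'keyboard'] (min_width=15, slack=0)
Line 7: ['storm', 'top', 'dirty'] (min_width=15, slack=0)
Line 8: ['program', 'car'] (min_width=11, slack=4)
Line 9: ['pencil', 'tree'] (min_width=11, slack=4)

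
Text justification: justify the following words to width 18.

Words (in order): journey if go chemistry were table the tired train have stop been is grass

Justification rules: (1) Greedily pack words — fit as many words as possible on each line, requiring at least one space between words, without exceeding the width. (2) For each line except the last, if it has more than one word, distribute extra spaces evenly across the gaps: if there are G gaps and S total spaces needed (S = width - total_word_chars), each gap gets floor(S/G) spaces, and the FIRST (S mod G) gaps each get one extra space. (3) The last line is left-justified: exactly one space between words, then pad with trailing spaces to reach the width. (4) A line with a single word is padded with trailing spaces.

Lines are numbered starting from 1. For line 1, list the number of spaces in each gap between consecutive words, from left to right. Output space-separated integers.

Answer: 4 3

Derivation:
Line 1: ['journey', 'if', 'go'] (min_width=13, slack=5)
Line 2: ['chemistry', 'were'] (min_width=14, slack=4)
Line 3: ['table', 'the', 'tired'] (min_width=15, slack=3)
Line 4: ['train', 'have', 'stop'] (min_width=15, slack=3)
Line 5: ['been', 'is', 'grass'] (min_width=13, slack=5)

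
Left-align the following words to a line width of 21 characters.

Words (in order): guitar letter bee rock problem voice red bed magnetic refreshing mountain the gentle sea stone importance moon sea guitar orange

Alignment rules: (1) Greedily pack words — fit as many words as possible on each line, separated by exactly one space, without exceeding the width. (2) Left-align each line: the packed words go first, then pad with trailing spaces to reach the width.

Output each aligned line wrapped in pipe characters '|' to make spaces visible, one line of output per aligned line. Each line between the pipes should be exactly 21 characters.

Line 1: ['guitar', 'letter', 'bee'] (min_width=17, slack=4)
Line 2: ['rock', 'problem', 'voice'] (min_width=18, slack=3)
Line 3: ['red', 'bed', 'magnetic'] (min_width=16, slack=5)
Line 4: ['refreshing', 'mountain'] (min_width=19, slack=2)
Line 5: ['the', 'gentle', 'sea', 'stone'] (min_width=20, slack=1)
Line 6: ['importance', 'moon', 'sea'] (min_width=19, slack=2)
Line 7: ['guitar', 'orange'] (min_width=13, slack=8)

Answer: |guitar letter bee    |
|rock problem voice   |
|red bed magnetic     |
|refreshing mountain  |
|the gentle sea stone |
|importance moon sea  |
|guitar orange        |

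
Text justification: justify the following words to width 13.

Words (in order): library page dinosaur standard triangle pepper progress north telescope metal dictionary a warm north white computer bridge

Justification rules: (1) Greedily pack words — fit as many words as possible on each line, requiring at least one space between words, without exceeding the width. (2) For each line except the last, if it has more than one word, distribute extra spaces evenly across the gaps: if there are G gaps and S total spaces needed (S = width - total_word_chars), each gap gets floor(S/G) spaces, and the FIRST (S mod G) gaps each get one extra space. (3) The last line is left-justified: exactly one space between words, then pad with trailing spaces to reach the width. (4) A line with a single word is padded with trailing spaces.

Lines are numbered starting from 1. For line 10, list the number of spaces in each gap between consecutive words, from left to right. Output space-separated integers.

Line 1: ['library', 'page'] (min_width=12, slack=1)
Line 2: ['dinosaur'] (min_width=8, slack=5)
Line 3: ['standard'] (min_width=8, slack=5)
Line 4: ['triangle'] (min_width=8, slack=5)
Line 5: ['pepper'] (min_width=6, slack=7)
Line 6: ['progress'] (min_width=8, slack=5)
Line 7: ['north'] (min_width=5, slack=8)
Line 8: ['telescope'] (min_width=9, slack=4)
Line 9: ['metal'] (min_width=5, slack=8)
Line 10: ['dictionary', 'a'] (min_width=12, slack=1)
Line 11: ['warm', 'north'] (min_width=10, slack=3)
Line 12: ['white'] (min_width=5, slack=8)
Line 13: ['computer'] (min_width=8, slack=5)
Line 14: ['bridge'] (min_width=6, slack=7)

Answer: 2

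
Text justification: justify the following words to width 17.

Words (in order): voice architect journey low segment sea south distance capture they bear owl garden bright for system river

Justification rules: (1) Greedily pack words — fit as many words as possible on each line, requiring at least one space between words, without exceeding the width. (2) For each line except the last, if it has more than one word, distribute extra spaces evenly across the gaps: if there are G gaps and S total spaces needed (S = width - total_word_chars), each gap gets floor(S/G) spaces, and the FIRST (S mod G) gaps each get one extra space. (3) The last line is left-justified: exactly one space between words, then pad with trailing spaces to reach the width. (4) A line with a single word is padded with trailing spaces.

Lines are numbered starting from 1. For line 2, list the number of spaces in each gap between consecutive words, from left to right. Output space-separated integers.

Answer: 7

Derivation:
Line 1: ['voice', 'architect'] (min_width=15, slack=2)
Line 2: ['journey', 'low'] (min_width=11, slack=6)
Line 3: ['segment', 'sea', 'south'] (min_width=17, slack=0)
Line 4: ['distance', 'capture'] (min_width=16, slack=1)
Line 5: ['they', 'bear', 'owl'] (min_width=13, slack=4)
Line 6: ['garden', 'bright', 'for'] (min_width=17, slack=0)
Line 7: ['system', 'river'] (min_width=12, slack=5)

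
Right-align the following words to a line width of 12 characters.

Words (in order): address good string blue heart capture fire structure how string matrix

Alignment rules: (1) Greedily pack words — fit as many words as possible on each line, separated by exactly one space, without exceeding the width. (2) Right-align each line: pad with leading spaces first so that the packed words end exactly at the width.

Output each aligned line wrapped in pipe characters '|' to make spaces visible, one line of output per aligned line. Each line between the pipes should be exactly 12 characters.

Line 1: ['address', 'good'] (min_width=12, slack=0)
Line 2: ['string', 'blue'] (min_width=11, slack=1)
Line 3: ['heart'] (min_width=5, slack=7)
Line 4: ['capture', 'fire'] (min_width=12, slack=0)
Line 5: ['structure'] (min_width=9, slack=3)
Line 6: ['how', 'string'] (min_width=10, slack=2)
Line 7: ['matrix'] (min_width=6, slack=6)

Answer: |address good|
| string blue|
|       heart|
|capture fire|
|   structure|
|  how string|
|      matrix|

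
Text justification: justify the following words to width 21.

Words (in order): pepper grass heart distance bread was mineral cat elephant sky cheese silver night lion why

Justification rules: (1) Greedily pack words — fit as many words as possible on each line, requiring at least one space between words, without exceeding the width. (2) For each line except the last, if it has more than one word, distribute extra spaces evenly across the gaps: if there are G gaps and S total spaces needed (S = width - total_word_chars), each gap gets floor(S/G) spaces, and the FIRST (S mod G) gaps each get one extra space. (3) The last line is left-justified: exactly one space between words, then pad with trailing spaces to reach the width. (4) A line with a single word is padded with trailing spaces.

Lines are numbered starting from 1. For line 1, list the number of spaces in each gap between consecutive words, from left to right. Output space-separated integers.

Line 1: ['pepper', 'grass', 'heart'] (min_width=18, slack=3)
Line 2: ['distance', 'bread', 'was'] (min_width=18, slack=3)
Line 3: ['mineral', 'cat', 'elephant'] (min_width=20, slack=1)
Line 4: ['sky', 'cheese', 'silver'] (min_width=17, slack=4)
Line 5: ['night', 'lion', 'why'] (min_width=14, slack=7)

Answer: 3 2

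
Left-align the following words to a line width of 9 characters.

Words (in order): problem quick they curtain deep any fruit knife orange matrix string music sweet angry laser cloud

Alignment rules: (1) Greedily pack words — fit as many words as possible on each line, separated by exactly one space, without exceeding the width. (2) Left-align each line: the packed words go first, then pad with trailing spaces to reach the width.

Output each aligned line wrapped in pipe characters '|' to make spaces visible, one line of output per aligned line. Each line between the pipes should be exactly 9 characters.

Answer: |problem  |
|quick    |
|they     |
|curtain  |
|deep any |
|fruit    |
|knife    |
|orange   |
|matrix   |
|string   |
|music    |
|sweet    |
|angry    |
|laser    |
|cloud    |

Derivation:
Line 1: ['problem'] (min_width=7, slack=2)
Line 2: ['quick'] (min_width=5, slack=4)
Line 3: ['they'] (min_width=4, slack=5)
Line 4: ['curtain'] (min_width=7, slack=2)
Line 5: ['deep', 'any'] (min_width=8, slack=1)
Line 6: ['fruit'] (min_width=5, slack=4)
Line 7: ['knife'] (min_width=5, slack=4)
Line 8: ['orange'] (min_width=6, slack=3)
Line 9: ['matrix'] (min_width=6, slack=3)
Line 10: ['string'] (min_width=6, slack=3)
Line 11: ['music'] (min_width=5, slack=4)
Line 12: ['sweet'] (min_width=5, slack=4)
Line 13: ['angry'] (min_width=5, slack=4)
Line 14: ['laser'] (min_width=5, slack=4)
Line 15: ['cloud'] (min_width=5, slack=4)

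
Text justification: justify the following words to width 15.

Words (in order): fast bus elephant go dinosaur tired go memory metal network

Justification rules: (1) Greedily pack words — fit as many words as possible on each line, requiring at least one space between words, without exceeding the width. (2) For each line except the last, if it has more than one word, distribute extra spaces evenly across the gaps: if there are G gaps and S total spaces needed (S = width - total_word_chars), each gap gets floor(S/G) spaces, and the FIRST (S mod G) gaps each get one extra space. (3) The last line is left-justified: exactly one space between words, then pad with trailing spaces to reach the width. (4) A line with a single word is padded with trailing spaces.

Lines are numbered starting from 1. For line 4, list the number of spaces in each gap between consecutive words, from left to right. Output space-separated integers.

Line 1: ['fast', 'bus'] (min_width=8, slack=7)
Line 2: ['elephant', 'go'] (min_width=11, slack=4)
Line 3: ['dinosaur', 'tired'] (min_width=14, slack=1)
Line 4: ['go', 'memory', 'metal'] (min_width=15, slack=0)
Line 5: ['network'] (min_width=7, slack=8)

Answer: 1 1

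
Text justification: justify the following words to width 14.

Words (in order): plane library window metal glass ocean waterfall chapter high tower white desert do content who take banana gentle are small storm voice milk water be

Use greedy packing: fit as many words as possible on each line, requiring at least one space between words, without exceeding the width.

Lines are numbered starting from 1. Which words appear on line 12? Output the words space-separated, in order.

Line 1: ['plane', 'library'] (min_width=13, slack=1)
Line 2: ['window', 'metal'] (min_width=12, slack=2)
Line 3: ['glass', 'ocean'] (min_width=11, slack=3)
Line 4: ['waterfall'] (min_width=9, slack=5)
Line 5: ['chapter', 'high'] (min_width=12, slack=2)
Line 6: ['tower', 'white'] (min_width=11, slack=3)
Line 7: ['desert', 'do'] (min_width=9, slack=5)
Line 8: ['content', 'who'] (min_width=11, slack=3)
Line 9: ['take', 'banana'] (min_width=11, slack=3)
Line 10: ['gentle', 'are'] (min_width=10, slack=4)
Line 11: ['small', 'storm'] (min_width=11, slack=3)
Line 12: ['voice', 'milk'] (min_width=10, slack=4)
Line 13: ['water', 'be'] (min_width=8, slack=6)

Answer: voice milk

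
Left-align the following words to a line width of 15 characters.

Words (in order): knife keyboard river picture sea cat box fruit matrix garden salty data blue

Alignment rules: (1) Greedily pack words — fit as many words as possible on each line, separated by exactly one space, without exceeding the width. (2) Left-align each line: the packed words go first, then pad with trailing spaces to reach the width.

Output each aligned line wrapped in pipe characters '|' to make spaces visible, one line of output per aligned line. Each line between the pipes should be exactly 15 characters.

Line 1: ['knife', 'keyboard'] (min_width=14, slack=1)
Line 2: ['river', 'picture'] (min_width=13, slack=2)
Line 3: ['sea', 'cat', 'box'] (min_width=11, slack=4)
Line 4: ['fruit', 'matrix'] (min_width=12, slack=3)
Line 5: ['garden', 'salty'] (min_width=12, slack=3)
Line 6: ['data', 'blue'] (min_width=9, slack=6)

Answer: |knife keyboard |
|river picture  |
|sea cat box    |
|fruit matrix   |
|garden salty   |
|data blue      |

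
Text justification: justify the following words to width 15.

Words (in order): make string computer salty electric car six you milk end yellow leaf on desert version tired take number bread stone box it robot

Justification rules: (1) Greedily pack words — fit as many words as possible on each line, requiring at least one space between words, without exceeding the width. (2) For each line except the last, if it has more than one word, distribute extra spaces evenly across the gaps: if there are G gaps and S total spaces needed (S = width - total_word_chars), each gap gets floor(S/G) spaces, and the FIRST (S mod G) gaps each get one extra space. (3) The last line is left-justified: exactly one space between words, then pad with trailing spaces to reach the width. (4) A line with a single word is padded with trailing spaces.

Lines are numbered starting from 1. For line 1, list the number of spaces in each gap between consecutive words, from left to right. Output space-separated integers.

Answer: 5

Derivation:
Line 1: ['make', 'string'] (min_width=11, slack=4)
Line 2: ['computer', 'salty'] (min_width=14, slack=1)
Line 3: ['electric', 'car'] (min_width=12, slack=3)
Line 4: ['six', 'you', 'milk'] (min_width=12, slack=3)
Line 5: ['end', 'yellow', 'leaf'] (min_width=15, slack=0)
Line 6: ['on', 'desert'] (min_width=9, slack=6)
Line 7: ['version', 'tired'] (min_width=13, slack=2)
Line 8: ['take', 'number'] (min_width=11, slack=4)
Line 9: ['bread', 'stone', 'box'] (min_width=15, slack=0)
Line 10: ['it', 'robot'] (min_width=8, slack=7)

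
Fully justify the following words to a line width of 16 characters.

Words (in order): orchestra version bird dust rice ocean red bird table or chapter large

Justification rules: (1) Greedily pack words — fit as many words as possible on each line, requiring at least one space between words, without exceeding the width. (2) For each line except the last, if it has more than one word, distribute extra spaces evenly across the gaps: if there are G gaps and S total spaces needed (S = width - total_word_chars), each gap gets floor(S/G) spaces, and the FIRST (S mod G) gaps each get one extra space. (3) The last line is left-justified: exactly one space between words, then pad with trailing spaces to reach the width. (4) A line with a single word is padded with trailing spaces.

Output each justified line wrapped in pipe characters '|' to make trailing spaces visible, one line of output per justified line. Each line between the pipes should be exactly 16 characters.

Answer: |orchestra       |
|version     bird|
|dust  rice ocean|
|red  bird  table|
|or chapter large|

Derivation:
Line 1: ['orchestra'] (min_width=9, slack=7)
Line 2: ['version', 'bird'] (min_width=12, slack=4)
Line 3: ['dust', 'rice', 'ocean'] (min_width=15, slack=1)
Line 4: ['red', 'bird', 'table'] (min_width=14, slack=2)
Line 5: ['or', 'chapter', 'large'] (min_width=16, slack=0)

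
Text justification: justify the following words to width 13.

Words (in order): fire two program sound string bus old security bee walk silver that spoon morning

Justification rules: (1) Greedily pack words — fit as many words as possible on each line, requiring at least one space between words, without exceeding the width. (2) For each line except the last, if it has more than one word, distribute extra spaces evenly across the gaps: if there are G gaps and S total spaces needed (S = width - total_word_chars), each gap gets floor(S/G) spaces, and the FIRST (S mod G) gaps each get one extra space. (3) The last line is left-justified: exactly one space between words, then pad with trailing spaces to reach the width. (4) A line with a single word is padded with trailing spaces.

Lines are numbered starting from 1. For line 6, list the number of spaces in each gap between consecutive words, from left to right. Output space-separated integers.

Line 1: ['fire', 'two'] (min_width=8, slack=5)
Line 2: ['program', 'sound'] (min_width=13, slack=0)
Line 3: ['string', 'bus'] (min_width=10, slack=3)
Line 4: ['old', 'security'] (min_width=12, slack=1)
Line 5: ['bee', 'walk'] (min_width=8, slack=5)
Line 6: ['silver', 'that'] (min_width=11, slack=2)
Line 7: ['spoon', 'morning'] (min_width=13, slack=0)

Answer: 3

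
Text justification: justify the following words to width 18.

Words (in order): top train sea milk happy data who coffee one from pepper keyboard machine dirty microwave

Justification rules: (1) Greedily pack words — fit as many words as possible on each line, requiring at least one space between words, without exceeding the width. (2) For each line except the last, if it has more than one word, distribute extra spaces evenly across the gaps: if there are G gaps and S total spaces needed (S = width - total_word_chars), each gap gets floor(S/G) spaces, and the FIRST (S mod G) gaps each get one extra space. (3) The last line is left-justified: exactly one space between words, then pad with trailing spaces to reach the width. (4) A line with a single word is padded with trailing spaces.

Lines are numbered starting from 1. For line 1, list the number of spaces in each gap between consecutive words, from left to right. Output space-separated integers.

Answer: 1 1 1

Derivation:
Line 1: ['top', 'train', 'sea', 'milk'] (min_width=18, slack=0)
Line 2: ['happy', 'data', 'who'] (min_width=14, slack=4)
Line 3: ['coffee', 'one', 'from'] (min_width=15, slack=3)
Line 4: ['pepper', 'keyboard'] (min_width=15, slack=3)
Line 5: ['machine', 'dirty'] (min_width=13, slack=5)
Line 6: ['microwave'] (min_width=9, slack=9)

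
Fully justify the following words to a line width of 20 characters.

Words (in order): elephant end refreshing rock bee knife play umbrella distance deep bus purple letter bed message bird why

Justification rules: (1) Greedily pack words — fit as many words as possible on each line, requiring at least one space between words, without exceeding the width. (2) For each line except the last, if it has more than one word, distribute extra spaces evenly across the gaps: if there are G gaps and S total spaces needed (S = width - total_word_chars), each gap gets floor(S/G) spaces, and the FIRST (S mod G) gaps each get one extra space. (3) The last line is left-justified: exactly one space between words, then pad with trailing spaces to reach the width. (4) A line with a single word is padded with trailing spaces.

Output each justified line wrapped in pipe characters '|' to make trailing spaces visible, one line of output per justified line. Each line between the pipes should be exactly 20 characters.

Line 1: ['elephant', 'end'] (min_width=12, slack=8)
Line 2: ['refreshing', 'rock', 'bee'] (min_width=19, slack=1)
Line 3: ['knife', 'play', 'umbrella'] (min_width=19, slack=1)
Line 4: ['distance', 'deep', 'bus'] (min_width=17, slack=3)
Line 5: ['purple', 'letter', 'bed'] (min_width=17, slack=3)
Line 6: ['message', 'bird', 'why'] (min_width=16, slack=4)

Answer: |elephant         end|
|refreshing  rock bee|
|knife  play umbrella|
|distance   deep  bus|
|purple   letter  bed|
|message bird why    |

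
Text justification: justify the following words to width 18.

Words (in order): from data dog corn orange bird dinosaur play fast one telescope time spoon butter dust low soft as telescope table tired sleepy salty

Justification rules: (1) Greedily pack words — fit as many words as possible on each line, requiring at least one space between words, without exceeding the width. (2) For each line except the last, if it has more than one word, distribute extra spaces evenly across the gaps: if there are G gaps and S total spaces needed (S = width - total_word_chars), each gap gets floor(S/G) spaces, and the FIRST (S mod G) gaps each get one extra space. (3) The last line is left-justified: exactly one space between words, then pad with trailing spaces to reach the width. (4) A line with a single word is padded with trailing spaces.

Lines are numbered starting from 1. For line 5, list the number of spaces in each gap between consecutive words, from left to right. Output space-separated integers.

Answer: 2 1

Derivation:
Line 1: ['from', 'data', 'dog', 'corn'] (min_width=18, slack=0)
Line 2: ['orange', 'bird'] (min_width=11, slack=7)
Line 3: ['dinosaur', 'play', 'fast'] (min_width=18, slack=0)
Line 4: ['one', 'telescope', 'time'] (min_width=18, slack=0)
Line 5: ['spoon', 'butter', 'dust'] (min_width=17, slack=1)
Line 6: ['low', 'soft', 'as'] (min_width=11, slack=7)
Line 7: ['telescope', 'table'] (min_width=15, slack=3)
Line 8: ['tired', 'sleepy', 'salty'] (min_width=18, slack=0)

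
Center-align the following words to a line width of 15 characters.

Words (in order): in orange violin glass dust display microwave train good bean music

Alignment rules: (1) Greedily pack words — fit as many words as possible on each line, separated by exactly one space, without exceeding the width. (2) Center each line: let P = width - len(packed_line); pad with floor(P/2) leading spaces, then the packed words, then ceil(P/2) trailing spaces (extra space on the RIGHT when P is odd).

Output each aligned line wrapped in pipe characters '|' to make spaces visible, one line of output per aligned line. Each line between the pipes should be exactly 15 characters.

Answer: |   in orange   |
| violin glass  |
| dust display  |
|microwave train|
|good bean music|

Derivation:
Line 1: ['in', 'orange'] (min_width=9, slack=6)
Line 2: ['violin', 'glass'] (min_width=12, slack=3)
Line 3: ['dust', 'display'] (min_width=12, slack=3)
Line 4: ['microwave', 'train'] (min_width=15, slack=0)
Line 5: ['good', 'bean', 'music'] (min_width=15, slack=0)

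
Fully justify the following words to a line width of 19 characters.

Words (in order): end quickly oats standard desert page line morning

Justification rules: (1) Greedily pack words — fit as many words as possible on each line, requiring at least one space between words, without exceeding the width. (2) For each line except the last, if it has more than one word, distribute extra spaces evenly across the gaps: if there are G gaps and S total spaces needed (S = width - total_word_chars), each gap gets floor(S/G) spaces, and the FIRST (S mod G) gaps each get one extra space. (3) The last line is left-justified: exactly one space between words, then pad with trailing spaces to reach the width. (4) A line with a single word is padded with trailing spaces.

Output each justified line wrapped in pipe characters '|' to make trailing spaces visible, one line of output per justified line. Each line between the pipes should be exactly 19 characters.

Line 1: ['end', 'quickly', 'oats'] (min_width=16, slack=3)
Line 2: ['standard', 'desert'] (min_width=15, slack=4)
Line 3: ['page', 'line', 'morning'] (min_width=17, slack=2)

Answer: |end   quickly  oats|
|standard     desert|
|page line morning  |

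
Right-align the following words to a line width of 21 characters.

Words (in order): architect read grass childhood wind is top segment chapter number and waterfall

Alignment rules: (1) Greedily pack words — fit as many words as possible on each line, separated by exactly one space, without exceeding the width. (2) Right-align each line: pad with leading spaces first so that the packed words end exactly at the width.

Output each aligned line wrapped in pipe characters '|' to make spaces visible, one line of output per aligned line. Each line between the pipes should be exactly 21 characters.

Line 1: ['architect', 'read', 'grass'] (min_width=20, slack=1)
Line 2: ['childhood', 'wind', 'is', 'top'] (min_width=21, slack=0)
Line 3: ['segment', 'chapter'] (min_width=15, slack=6)
Line 4: ['number', 'and', 'waterfall'] (min_width=20, slack=1)

Answer: | architect read grass|
|childhood wind is top|
|      segment chapter|
| number and waterfall|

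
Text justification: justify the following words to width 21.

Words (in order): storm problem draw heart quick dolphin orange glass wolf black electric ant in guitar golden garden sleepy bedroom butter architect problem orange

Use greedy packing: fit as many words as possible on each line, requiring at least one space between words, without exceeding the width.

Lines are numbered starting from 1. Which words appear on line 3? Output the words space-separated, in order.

Answer: orange glass wolf

Derivation:
Line 1: ['storm', 'problem', 'draw'] (min_width=18, slack=3)
Line 2: ['heart', 'quick', 'dolphin'] (min_width=19, slack=2)
Line 3: ['orange', 'glass', 'wolf'] (min_width=17, slack=4)
Line 4: ['black', 'electric', 'ant', 'in'] (min_width=21, slack=0)
Line 5: ['guitar', 'golden', 'garden'] (min_width=20, slack=1)
Line 6: ['sleepy', 'bedroom', 'butter'] (min_width=21, slack=0)
Line 7: ['architect', 'problem'] (min_width=17, slack=4)
Line 8: ['orange'] (min_width=6, slack=15)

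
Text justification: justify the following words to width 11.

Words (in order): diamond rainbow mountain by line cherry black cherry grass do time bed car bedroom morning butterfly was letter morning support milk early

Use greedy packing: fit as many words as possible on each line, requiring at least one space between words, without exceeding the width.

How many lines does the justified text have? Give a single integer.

Answer: 15

Derivation:
Line 1: ['diamond'] (min_width=7, slack=4)
Line 2: ['rainbow'] (min_width=7, slack=4)
Line 3: ['mountain', 'by'] (min_width=11, slack=0)
Line 4: ['line', 'cherry'] (min_width=11, slack=0)
Line 5: ['black'] (min_width=5, slack=6)
Line 6: ['cherry'] (min_width=6, slack=5)
Line 7: ['grass', 'do'] (min_width=8, slack=3)
Line 8: ['time', 'bed'] (min_width=8, slack=3)
Line 9: ['car', 'bedroom'] (min_width=11, slack=0)
Line 10: ['morning'] (min_width=7, slack=4)
Line 11: ['butterfly'] (min_width=9, slack=2)
Line 12: ['was', 'letter'] (min_width=10, slack=1)
Line 13: ['morning'] (min_width=7, slack=4)
Line 14: ['support'] (min_width=7, slack=4)
Line 15: ['milk', 'early'] (min_width=10, slack=1)
Total lines: 15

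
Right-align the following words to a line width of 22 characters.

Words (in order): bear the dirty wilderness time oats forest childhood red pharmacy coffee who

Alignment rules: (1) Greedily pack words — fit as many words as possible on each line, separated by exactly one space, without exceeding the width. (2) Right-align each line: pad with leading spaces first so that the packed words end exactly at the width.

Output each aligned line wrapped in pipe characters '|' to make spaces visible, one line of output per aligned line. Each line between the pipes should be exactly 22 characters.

Answer: |        bear the dirty|
|  wilderness time oats|
|  forest childhood red|
|   pharmacy coffee who|

Derivation:
Line 1: ['bear', 'the', 'dirty'] (min_width=14, slack=8)
Line 2: ['wilderness', 'time', 'oats'] (min_width=20, slack=2)
Line 3: ['forest', 'childhood', 'red'] (min_width=20, slack=2)
Line 4: ['pharmacy', 'coffee', 'who'] (min_width=19, slack=3)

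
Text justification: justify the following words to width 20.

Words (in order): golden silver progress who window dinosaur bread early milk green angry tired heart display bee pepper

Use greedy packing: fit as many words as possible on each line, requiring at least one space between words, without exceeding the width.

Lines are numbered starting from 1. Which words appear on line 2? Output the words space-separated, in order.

Answer: progress who window

Derivation:
Line 1: ['golden', 'silver'] (min_width=13, slack=7)
Line 2: ['progress', 'who', 'window'] (min_width=19, slack=1)
Line 3: ['dinosaur', 'bread', 'early'] (min_width=20, slack=0)
Line 4: ['milk', 'green', 'angry'] (min_width=16, slack=4)
Line 5: ['tired', 'heart', 'display'] (min_width=19, slack=1)
Line 6: ['bee', 'pepper'] (min_width=10, slack=10)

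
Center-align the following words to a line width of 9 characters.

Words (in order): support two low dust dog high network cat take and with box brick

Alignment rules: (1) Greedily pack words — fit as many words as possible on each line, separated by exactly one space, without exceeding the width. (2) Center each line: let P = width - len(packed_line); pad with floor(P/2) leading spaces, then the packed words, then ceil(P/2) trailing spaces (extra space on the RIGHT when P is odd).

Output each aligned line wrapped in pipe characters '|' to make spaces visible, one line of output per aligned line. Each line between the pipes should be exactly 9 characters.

Answer: | support |
| two low |
|dust dog |
|  high   |
| network |
|cat take |
|and with |
|box brick|

Derivation:
Line 1: ['support'] (min_width=7, slack=2)
Line 2: ['two', 'low'] (min_width=7, slack=2)
Line 3: ['dust', 'dog'] (min_width=8, slack=1)
Line 4: ['high'] (min_width=4, slack=5)
Line 5: ['network'] (min_width=7, slack=2)
Line 6: ['cat', 'take'] (min_width=8, slack=1)
Line 7: ['and', 'with'] (min_width=8, slack=1)
Line 8: ['box', 'brick'] (min_width=9, slack=0)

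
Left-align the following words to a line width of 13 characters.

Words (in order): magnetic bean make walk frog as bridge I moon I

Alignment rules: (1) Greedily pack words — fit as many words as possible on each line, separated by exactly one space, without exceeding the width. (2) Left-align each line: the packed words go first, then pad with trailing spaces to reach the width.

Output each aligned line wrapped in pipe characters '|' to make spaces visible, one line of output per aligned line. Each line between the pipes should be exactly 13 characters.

Answer: |magnetic bean|
|make walk    |
|frog as      |
|bridge I moon|
|I            |

Derivation:
Line 1: ['magnetic', 'bean'] (min_width=13, slack=0)
Line 2: ['make', 'walk'] (min_width=9, slack=4)
Line 3: ['frog', 'as'] (min_width=7, slack=6)
Line 4: ['bridge', 'I', 'moon'] (min_width=13, slack=0)
Line 5: ['I'] (min_width=1, slack=12)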